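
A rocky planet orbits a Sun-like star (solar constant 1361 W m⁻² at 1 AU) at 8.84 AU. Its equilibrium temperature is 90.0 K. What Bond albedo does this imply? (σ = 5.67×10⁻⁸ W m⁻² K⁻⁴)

Flux at 8.84 AU: S = 1361/8.84² = 17.4 W m⁻².
From T_eq⁴ = S(1−A)/(4σ): 1−A = 4σT_eq⁴/S.
1−A = 4 × 5.67×10⁻⁸ × (90.0)⁴ / 17.4 = 0.854.

A ≈ 0.15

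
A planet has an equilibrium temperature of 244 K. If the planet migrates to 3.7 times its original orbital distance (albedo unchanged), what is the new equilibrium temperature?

T_eq ∝ L^(1/4) · d^(−1/2).
T′ = 244 / 3.7^(1/2) = 127 K.

T_eq ≈ 127 K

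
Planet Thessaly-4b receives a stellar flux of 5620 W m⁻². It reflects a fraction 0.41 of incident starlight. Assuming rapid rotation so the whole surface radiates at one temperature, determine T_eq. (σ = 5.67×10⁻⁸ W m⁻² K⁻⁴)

Energy balance: absorbed = emitted ⇒ πR²·S(1−A) = 4πR²·σT_eq⁴, so T_eq⁴ = S(1−A)/(4σ).
T_eq = [5620 × 0.59 / (4 × 5.67×10⁻⁸)]^(1/4) = (1.46×10¹⁰)^(1/4) = 348 K.

T_eq ≈ 348 K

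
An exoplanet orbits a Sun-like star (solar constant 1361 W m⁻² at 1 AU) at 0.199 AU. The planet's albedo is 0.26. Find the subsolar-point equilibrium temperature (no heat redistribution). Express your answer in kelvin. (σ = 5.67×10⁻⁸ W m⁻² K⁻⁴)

T_ss ≈ 818 K

Flux at 0.199 AU: S = 1361/0.199² = 3.44×10⁴ W m⁻².
At the subsolar point the surface absorbs S(1−A) and emits σT⁴ per unit area — no factor of 4, since only the local patch is in balance.
T = [3.44×10⁴ × 0.74 / 5.67×10⁻⁸]^(1/4) = (4.49×10¹¹)^(1/4) = 818 K.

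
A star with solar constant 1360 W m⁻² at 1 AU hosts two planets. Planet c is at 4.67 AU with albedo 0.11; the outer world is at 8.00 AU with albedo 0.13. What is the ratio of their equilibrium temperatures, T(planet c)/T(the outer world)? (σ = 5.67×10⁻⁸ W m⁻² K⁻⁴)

T_eq = [S₀(1−A)/(4σd²)]^(1/4), so T ∝ (1−A)^(1/4) / √d.
T₁ = [1360×0.89/(4×5.67×10⁻⁸×4.67²)]^(1/4) = 125.07 K.
T₂ = [1360×0.87/(4×5.67×10⁻⁸×8.00²)]^(1/4) = 95.02 K.

T₁/T₂ ≈ 1.316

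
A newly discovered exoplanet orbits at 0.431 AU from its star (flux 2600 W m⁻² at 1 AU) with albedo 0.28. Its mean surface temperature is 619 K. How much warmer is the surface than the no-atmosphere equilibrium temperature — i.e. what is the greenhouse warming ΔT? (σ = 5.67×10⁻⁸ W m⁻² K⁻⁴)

S = 2600/0.431² = 1.400×10⁴ W m⁻².
T_eq = [S(1−A)/(4σ)]^(1/4) = [1.400×10⁴×0.72/(4×5.67×10⁻⁸)]^(1/4) = 459.1 K.
ΔT = T_surf − T_eq = 619 − 459.1.

ΔT ≈ 159.9 K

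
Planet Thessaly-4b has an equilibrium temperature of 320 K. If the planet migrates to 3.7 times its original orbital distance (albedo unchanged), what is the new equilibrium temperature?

T_eq ≈ 166 K

T_eq ∝ L^(1/4) · d^(−1/2).
T′ = 320 / 3.7^(1/2) = 166 K.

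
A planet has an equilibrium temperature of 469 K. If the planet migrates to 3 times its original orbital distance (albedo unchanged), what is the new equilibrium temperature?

T_eq ≈ 271 K

T_eq ∝ L^(1/4) · d^(−1/2).
T′ = 469 / 3^(1/2) = 271 K.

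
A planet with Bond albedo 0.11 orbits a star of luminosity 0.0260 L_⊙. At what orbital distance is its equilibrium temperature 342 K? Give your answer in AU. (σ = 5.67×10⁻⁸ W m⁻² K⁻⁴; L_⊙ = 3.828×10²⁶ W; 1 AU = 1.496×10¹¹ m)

L = 0.0260 × 3.828×10²⁶ = 9.95×10²⁴ W.
From T_eq⁴ = L(1−A)/(16πσd²): d = √[L(1−A)/(16πσT_eq⁴)].
d = √[9.95×10²⁴ × 0.89 / (16π × 5.67×10⁻⁸ × (342)⁴)] = 1.51×10¹⁰ m = 0.101 AU.

d ≈ 0.101 AU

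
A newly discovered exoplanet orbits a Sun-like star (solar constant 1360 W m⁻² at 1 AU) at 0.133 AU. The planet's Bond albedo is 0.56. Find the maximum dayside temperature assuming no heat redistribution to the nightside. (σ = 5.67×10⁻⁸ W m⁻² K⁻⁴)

Flux at 0.133 AU: S = 1360/0.133² = 7.69×10⁴ W m⁻².
With no redistribution each surface element balances locally: S(1−A) = σT⁴.
T = [7.69×10⁴ × 0.44 / 5.67×10⁻⁸]^(1/4) = (5.97×10¹¹)^(1/4) = 879 K.

T_ss ≈ 879 K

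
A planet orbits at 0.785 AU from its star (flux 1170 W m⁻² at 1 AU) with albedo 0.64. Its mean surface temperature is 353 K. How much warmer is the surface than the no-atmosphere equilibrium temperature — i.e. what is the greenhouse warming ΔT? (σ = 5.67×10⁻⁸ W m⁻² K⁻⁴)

S = 1170/0.785² = 1899 W m⁻².
T_eq = [S(1−A)/(4σ)]^(1/4) = [1899×0.36/(4×5.67×10⁻⁸)]^(1/4) = 234.3 K.
ΔT = T_surf − T_eq = 353 − 234.3.

ΔT ≈ 118.7 K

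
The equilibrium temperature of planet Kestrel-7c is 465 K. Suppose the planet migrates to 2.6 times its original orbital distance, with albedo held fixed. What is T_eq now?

T_eq ≈ 288 K

T_eq ∝ L^(1/4) · d^(−1/2).
T′ = 465 / 2.6^(1/2) = 288 K.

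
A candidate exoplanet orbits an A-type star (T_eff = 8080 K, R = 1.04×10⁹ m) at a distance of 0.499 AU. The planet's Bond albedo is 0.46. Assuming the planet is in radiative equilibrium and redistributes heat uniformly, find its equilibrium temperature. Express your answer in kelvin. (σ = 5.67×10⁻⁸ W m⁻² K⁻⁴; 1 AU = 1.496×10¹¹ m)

d = 0.499 AU = 7.47×10¹⁰ m.
L = 4πR_⋆²σT_⋆⁴ = 4π(1.04×10⁹)² × 5.67×10⁻⁸ × (8080)⁴ = 3.28×10²⁷ W.
S = L/(4πd²) = 4.69×10⁴ W m⁻².
Energy balance: absorbed = emitted ⇒ πR²·S(1−A) = 4πR²·σT_eq⁴, so T_eq⁴ = S(1−A)/(4σ).
T_eq = [4.69×10⁴ × 0.54 / (4 × 5.67×10⁻⁸)]^(1/4) = (1.12×10¹¹)^(1/4) = 578 K.

T_eq ≈ 578 K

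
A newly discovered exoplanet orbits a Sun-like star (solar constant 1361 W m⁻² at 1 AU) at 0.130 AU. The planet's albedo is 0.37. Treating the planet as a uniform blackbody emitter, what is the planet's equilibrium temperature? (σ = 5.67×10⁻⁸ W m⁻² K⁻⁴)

Flux at 0.130 AU: S = 1361/0.130² = 8.05×10⁴ W m⁻².
Energy balance: absorbed = emitted ⇒ πR²·S(1−A) = 4πR²·σT_eq⁴, so T_eq⁴ = S(1−A)/(4σ).
T_eq = [8.05×10⁴ × 0.63 / (4 × 5.67×10⁻⁸)]^(1/4) = (2.24×10¹¹)^(1/4) = 688 K.

T_eq ≈ 688 K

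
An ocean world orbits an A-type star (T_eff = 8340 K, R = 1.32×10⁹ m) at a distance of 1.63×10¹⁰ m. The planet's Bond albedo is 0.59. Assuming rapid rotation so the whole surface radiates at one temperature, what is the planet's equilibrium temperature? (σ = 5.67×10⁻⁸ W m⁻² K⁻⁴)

T_eq ≈ 1340 K

L = 4πR_⋆²σT_⋆⁴ = 4π(1.32×10⁹)² × 5.67×10⁻⁸ × (8340)⁴ = 6.01×10²⁷ W.
S = L/(4πd²) = 1.80×10⁶ W m⁻².
Energy balance: absorbed = emitted ⇒ πR²·S(1−A) = 4πR²·σT_eq⁴, so T_eq⁴ = S(1−A)/(4σ).
T_eq = [1.80×10⁶ × 0.41 / (4 × 5.67×10⁻⁸)]^(1/4) = (3.25×10¹²)^(1/4) = 1340 K.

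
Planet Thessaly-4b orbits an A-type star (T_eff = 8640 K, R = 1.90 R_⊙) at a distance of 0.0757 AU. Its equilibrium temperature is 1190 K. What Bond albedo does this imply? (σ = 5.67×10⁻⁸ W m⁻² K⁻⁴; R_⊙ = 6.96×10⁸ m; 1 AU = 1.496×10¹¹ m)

R_⋆ = 1.90 × 6.96×10⁸ = 1.32×10⁹ m.
d = 0.0757 AU = 1.13×10¹⁰ m.
L = 4πR_⋆²σT_⋆⁴ = 4π(1.32×10⁹)² × 5.67×10⁻⁸ × (8640)⁴ = 6.94×10²⁷ W.
S = L/(4πd²) = 4.31×10⁶ W m⁻².
From T_eq⁴ = S(1−A)/(4σ): 1−A = 4σT_eq⁴/S.
1−A = 4 × 5.67×10⁻⁸ × (1190)⁴ / 4.31×10⁶ = 0.106.

A ≈ 0.89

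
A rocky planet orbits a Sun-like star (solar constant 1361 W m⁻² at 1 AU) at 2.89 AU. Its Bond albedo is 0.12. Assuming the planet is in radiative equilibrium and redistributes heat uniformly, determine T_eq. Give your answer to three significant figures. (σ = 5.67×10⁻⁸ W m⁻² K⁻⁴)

Flux at 2.89 AU: S = 1361/2.89² = 163 W m⁻².
Energy balance: absorbed = emitted ⇒ πR²·S(1−A) = 4πR²·σT_eq⁴, so T_eq⁴ = S(1−A)/(4σ).
T_eq = [163 × 0.88 / (4 × 5.67×10⁻⁸)]^(1/4) = (6.32×10⁸)^(1/4) = 159 K.

T_eq ≈ 159 K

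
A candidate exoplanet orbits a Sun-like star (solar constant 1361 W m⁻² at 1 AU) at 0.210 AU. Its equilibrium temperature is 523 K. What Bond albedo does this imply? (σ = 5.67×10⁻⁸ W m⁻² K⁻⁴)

Flux at 0.210 AU: S = 1361/0.210² = 3.09×10⁴ W m⁻².
From T_eq⁴ = S(1−A)/(4σ): 1−A = 4σT_eq⁴/S.
1−A = 4 × 5.67×10⁻⁸ × (523)⁴ / 3.09×10⁴ = 0.550.

A ≈ 0.45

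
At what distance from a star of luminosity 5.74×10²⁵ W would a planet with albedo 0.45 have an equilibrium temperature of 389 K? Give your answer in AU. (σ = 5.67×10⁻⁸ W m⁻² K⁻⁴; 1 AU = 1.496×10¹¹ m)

d ≈ 0.147 AU

From T_eq⁴ = L(1−A)/(16πσd²): d = √[L(1−A)/(16πσT_eq⁴)].
d = √[5.74×10²⁵ × 0.55 / (16π × 5.67×10⁻⁸ × (389)⁴)] = 2.20×10¹⁰ m = 0.147 AU.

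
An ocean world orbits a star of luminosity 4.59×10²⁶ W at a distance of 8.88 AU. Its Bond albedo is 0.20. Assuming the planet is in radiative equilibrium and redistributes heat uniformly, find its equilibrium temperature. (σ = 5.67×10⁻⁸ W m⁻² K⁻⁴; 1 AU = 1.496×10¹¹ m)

d = 8.88 AU = 1.33×10¹² m.
Flux: S = L/(4πd²) = 4.59×10²⁶/(4π×(1.33×10¹²)²) = 20.7 W m⁻².
Energy balance: absorbed = emitted ⇒ πR²·S(1−A) = 4πR²·σT_eq⁴, so T_eq⁴ = S(1−A)/(4σ).
T_eq = [20.7 × 0.80 / (4 × 5.67×10⁻⁸)]^(1/4) = (7.30×10⁷)^(1/4) = 92.4 K.

T_eq ≈ 92.4 K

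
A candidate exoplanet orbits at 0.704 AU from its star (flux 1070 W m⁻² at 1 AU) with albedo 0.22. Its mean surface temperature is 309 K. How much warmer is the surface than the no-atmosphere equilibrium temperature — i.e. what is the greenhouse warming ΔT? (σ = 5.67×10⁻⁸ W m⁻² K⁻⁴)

S = 1070/0.704² = 2159 W m⁻².
T_eq = [S(1−A)/(4σ)]^(1/4) = [2159×0.78/(4×5.67×10⁻⁸)]^(1/4) = 293.5 K.
ΔT = T_surf − T_eq = 309 − 293.5.

ΔT ≈ 15.5 K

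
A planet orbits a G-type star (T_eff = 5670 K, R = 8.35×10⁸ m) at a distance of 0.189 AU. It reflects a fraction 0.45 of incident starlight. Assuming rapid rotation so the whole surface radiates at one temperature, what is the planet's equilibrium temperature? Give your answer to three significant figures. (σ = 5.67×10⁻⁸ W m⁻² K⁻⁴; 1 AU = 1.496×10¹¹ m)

T_eq ≈ 593 K

d = 0.189 AU = 2.83×10¹⁰ m.
L = 4πR_⋆²σT_⋆⁴ = 4π(8.35×10⁸)² × 5.67×10⁻⁸ × (5670)⁴ = 5.13×10²⁶ W.
S = L/(4πd²) = 5.11×10⁴ W m⁻².
Energy balance: absorbed = emitted ⇒ πR²·S(1−A) = 4πR²·σT_eq⁴, so T_eq⁴ = S(1−A)/(4σ).
T_eq = [5.11×10⁴ × 0.55 / (4 × 5.67×10⁻⁸)]^(1/4) = (1.24×10¹¹)^(1/4) = 593 K.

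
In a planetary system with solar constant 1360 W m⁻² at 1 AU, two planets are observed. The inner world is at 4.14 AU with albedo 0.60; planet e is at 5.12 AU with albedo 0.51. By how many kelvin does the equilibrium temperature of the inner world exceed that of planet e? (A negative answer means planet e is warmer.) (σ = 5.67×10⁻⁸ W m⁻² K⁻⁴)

ΔT ≈ 5.9 K

T_eq = [S₀(1−A)/(4σd²)]^(1/4), so T ∝ (1−A)^(1/4) / √d.
T₁ = [1360×0.40/(4×5.67×10⁻⁸×4.14²)]^(1/4) = 108.76 K.
T₂ = [1360×0.49/(4×5.67×10⁻⁸×5.12²)]^(1/4) = 102.89 K.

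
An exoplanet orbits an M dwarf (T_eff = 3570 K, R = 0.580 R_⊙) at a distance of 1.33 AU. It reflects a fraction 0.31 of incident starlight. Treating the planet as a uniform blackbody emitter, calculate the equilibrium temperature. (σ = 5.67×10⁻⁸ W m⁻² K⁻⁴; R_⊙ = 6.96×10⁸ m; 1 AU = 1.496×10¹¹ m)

R_⋆ = 0.580 × 6.96×10⁸ = 4.04×10⁸ m.
d = 1.33 AU = 1.99×10¹¹ m.
L = 4πR_⋆²σT_⋆⁴ = 4π(4.04×10⁸)² × 5.67×10⁻⁸ × (3570)⁴ = 1.89×10²⁵ W.
S = L/(4πd²) = 37.9 W m⁻².
Energy balance: absorbed = emitted ⇒ πR²·S(1−A) = 4πR²·σT_eq⁴, so T_eq⁴ = S(1−A)/(4σ).
T_eq = [37.9 × 0.69 / (4 × 5.67×10⁻⁸)]^(1/4) = (1.15×10⁸)^(1/4) = 104 K.

T_eq ≈ 104 K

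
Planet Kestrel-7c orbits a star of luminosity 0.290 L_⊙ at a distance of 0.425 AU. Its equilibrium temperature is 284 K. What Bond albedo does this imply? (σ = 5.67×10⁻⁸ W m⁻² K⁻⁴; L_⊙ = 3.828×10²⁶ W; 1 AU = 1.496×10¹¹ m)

d = 0.425 AU = 6.36×10¹⁰ m.
L = 0.290 × 3.828×10²⁶ = 1.11×10²⁶ W.
Flux: S = L/(4πd²) = 1.11×10²⁶/(4π×(6.36×10¹⁰)²) = 2190 W m⁻².
From T_eq⁴ = S(1−A)/(4σ): 1−A = 4σT_eq⁴/S.
1−A = 4 × 5.67×10⁻⁸ × (284)⁴ / 2190 = 0.675.

A ≈ 0.32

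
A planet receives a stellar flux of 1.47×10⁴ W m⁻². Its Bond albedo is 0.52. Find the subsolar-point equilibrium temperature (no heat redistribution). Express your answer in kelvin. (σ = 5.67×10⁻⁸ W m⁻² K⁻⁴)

At the subsolar point the surface absorbs S(1−A) and emits σT⁴ per unit area — no factor of 4, since only the local patch is in balance.
T = [1.47×10⁴ × 0.48 / 5.67×10⁻⁸]^(1/4) = (1.24×10¹¹)^(1/4) = 594 K.

T_ss ≈ 594 K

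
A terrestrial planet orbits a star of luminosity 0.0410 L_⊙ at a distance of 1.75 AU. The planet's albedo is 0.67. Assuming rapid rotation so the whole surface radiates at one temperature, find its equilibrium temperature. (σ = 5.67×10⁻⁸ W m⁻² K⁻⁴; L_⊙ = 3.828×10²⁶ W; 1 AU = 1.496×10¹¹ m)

d = 1.75 AU = 2.62×10¹¹ m.
L = 0.0410 × 3.828×10²⁶ = 1.57×10²⁵ W.
Flux: S = L/(4πd²) = 1.57×10²⁵/(4π×(2.62×10¹¹)²) = 18.2 W m⁻².
Energy balance: absorbed = emitted ⇒ πR²·S(1−A) = 4πR²·σT_eq⁴, so T_eq⁴ = S(1−A)/(4σ).
T_eq = [18.2 × 0.33 / (4 × 5.67×10⁻⁸)]^(1/4) = (2.65×10⁷)^(1/4) = 71.8 K.

T_eq ≈ 71.8 K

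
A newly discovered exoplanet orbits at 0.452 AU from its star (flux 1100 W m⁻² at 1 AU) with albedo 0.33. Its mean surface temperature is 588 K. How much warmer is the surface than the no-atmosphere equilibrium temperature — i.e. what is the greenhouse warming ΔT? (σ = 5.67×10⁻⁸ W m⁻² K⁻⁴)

ΔT ≈ 232.9 K

S = 1100/0.452² = 5384 W m⁻².
T_eq = [S(1−A)/(4σ)]^(1/4) = [5384×0.67/(4×5.67×10⁻⁸)]^(1/4) = 355.1 K.
ΔT = T_surf − T_eq = 588 − 355.1.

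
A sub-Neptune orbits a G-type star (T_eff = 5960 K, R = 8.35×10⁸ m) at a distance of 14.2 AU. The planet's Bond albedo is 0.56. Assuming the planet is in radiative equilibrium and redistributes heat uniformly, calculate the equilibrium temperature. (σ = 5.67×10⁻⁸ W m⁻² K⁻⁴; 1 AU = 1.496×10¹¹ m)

T_eq ≈ 68.0 K

d = 14.2 AU = 2.12×10¹² m.
L = 4πR_⋆²σT_⋆⁴ = 4π(8.35×10⁸)² × 5.67×10⁻⁸ × (5960)⁴ = 6.27×10²⁶ W.
S = L/(4πd²) = 11.1 W m⁻².
Energy balance: absorbed = emitted ⇒ πR²·S(1−A) = 4πR²·σT_eq⁴, so T_eq⁴ = S(1−A)/(4σ).
T_eq = [11.1 × 0.44 / (4 × 5.67×10⁻⁸)]^(1/4) = (2.14×10⁷)^(1/4) = 68.0 K.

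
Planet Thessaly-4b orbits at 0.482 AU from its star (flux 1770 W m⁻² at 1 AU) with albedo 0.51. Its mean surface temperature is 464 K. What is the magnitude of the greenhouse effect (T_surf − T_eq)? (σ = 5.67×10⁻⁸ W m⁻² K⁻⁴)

S = 1770/0.482² = 7619 W m⁻².
T_eq = [S(1−A)/(4σ)]^(1/4) = [7619×0.49/(4×5.67×10⁻⁸)]^(1/4) = 358.2 K.
ΔT = T_surf − T_eq = 464 − 358.2.

ΔT ≈ 105.8 K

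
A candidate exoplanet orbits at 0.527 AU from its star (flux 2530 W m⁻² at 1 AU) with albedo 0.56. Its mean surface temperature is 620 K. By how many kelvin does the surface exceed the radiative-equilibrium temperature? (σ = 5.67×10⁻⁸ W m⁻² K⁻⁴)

ΔT ≈ 255.4 K

S = 2530/0.527² = 9110 W m⁻².
T_eq = [S(1−A)/(4σ)]^(1/4) = [9110×0.44/(4×5.67×10⁻⁸)]^(1/4) = 364.6 K.
ΔT = T_surf − T_eq = 620 − 364.6.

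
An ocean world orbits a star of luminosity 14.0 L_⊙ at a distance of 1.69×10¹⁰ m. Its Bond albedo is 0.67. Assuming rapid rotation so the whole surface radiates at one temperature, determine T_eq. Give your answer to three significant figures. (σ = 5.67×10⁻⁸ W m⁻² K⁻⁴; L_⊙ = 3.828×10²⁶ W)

L = 14.0 × 3.828×10²⁶ = 5.36×10²⁷ W.
Flux: S = L/(4πd²) = 5.36×10²⁷/(4π×(1.69×10¹⁰)²) = 1.49×10⁶ W m⁻².
Energy balance: absorbed = emitted ⇒ πR²·S(1−A) = 4πR²·σT_eq⁴, so T_eq⁴ = S(1−A)/(4σ).
T_eq = [1.49×10⁶ × 0.33 / (4 × 5.67×10⁻⁸)]^(1/4) = (2.17×10¹²)^(1/4) = 1210 K.

T_eq ≈ 1210 K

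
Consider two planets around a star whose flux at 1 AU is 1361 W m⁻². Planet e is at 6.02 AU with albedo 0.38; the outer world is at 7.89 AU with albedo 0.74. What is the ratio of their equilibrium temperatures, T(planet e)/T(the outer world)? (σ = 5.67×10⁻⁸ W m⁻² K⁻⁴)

T₁/T₂ ≈ 1.423

T_eq = [S₀(1−A)/(4σd²)]^(1/4), so T ∝ (1−A)^(1/4) / √d.
T₁ = [1361×0.62/(4×5.67×10⁻⁸×6.02²)]^(1/4) = 100.66 K.
T₂ = [1361×0.26/(4×5.67×10⁻⁸×7.89²)]^(1/4) = 70.76 K.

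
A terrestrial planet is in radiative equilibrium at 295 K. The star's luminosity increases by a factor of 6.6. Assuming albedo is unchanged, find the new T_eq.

T_eq ≈ 473 K

T_eq ∝ L^(1/4) · d^(−1/2).
T′ = 295 × 6.6^(1/4) = 473 K.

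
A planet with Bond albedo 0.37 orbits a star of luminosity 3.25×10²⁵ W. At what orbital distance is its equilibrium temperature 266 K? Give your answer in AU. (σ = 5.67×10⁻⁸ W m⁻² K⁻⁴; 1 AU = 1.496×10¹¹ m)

From T_eq⁴ = L(1−A)/(16πσd²): d = √[L(1−A)/(16πσT_eq⁴)].
d = √[3.25×10²⁵ × 0.63 / (16π × 5.67×10⁻⁸ × (266)⁴)] = 3.79×10¹⁰ m = 0.253 AU.

d ≈ 0.253 AU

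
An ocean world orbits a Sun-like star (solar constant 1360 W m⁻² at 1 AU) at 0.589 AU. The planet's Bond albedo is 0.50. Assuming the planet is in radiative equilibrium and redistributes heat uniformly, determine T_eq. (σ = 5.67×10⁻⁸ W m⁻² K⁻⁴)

T_eq ≈ 305 K

Flux at 0.589 AU: S = 1360/0.589² = 3920 W m⁻².
Energy balance: absorbed = emitted ⇒ πR²·S(1−A) = 4πR²·σT_eq⁴, so T_eq⁴ = S(1−A)/(4σ).
T_eq = [3920 × 0.50 / (4 × 5.67×10⁻⁸)]^(1/4) = (8.64×10⁹)^(1/4) = 305 K.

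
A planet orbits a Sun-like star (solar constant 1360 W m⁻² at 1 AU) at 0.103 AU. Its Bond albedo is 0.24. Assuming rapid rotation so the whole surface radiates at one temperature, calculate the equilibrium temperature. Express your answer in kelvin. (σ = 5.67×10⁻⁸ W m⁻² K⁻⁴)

T_eq ≈ 810 K

Flux at 0.103 AU: S = 1360/0.103² = 1.28×10⁵ W m⁻².
Energy balance: absorbed = emitted ⇒ πR²·S(1−A) = 4πR²·σT_eq⁴, so T_eq⁴ = S(1−A)/(4σ).
T_eq = [1.28×10⁵ × 0.76 / (4 × 5.67×10⁻⁸)]^(1/4) = (4.30×10¹¹)^(1/4) = 810 K.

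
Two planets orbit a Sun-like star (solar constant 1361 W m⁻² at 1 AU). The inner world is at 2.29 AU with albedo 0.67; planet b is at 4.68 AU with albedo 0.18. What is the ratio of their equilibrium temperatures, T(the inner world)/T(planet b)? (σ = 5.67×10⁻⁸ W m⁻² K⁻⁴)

T_eq = [S₀(1−A)/(4σd²)]^(1/4), so T ∝ (1−A)^(1/4) / √d.
T₁ = [1361×0.33/(4×5.67×10⁻⁸×2.29²)]^(1/4) = 139.40 K.
T₂ = [1361×0.82/(4×5.67×10⁻⁸×4.68²)]^(1/4) = 122.43 K.

T₁/T₂ ≈ 1.139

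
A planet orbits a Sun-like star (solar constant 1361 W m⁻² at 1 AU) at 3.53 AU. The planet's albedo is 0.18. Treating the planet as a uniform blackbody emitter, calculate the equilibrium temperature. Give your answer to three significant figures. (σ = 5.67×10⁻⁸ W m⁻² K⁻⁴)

T_eq ≈ 141 K

Flux at 3.53 AU: S = 1361/3.53² = 109 W m⁻².
Energy balance: absorbed = emitted ⇒ πR²·S(1−A) = 4πR²·σT_eq⁴, so T_eq⁴ = S(1−A)/(4σ).
T_eq = [109 × 0.82 / (4 × 5.67×10⁻⁸)]^(1/4) = (3.95×10⁸)^(1/4) = 141 K.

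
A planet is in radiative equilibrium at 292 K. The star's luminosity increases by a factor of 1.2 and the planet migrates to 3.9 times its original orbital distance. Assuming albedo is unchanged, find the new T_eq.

T_eq ∝ L^(1/4) · d^(−1/2).
T′ = 292 × 1.2^(1/4) / 3.9^(1/2) = 155 K.

T_eq ≈ 155 K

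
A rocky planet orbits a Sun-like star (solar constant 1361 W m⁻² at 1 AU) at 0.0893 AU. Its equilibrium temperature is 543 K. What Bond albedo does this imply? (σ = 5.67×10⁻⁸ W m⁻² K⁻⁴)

Flux at 0.0893 AU: S = 1361/0.0893² = 1.71×10⁵ W m⁻².
From T_eq⁴ = S(1−A)/(4σ): 1−A = 4σT_eq⁴/S.
1−A = 4 × 5.67×10⁻⁸ × (543)⁴ / 1.71×10⁵ = 0.116.

A ≈ 0.88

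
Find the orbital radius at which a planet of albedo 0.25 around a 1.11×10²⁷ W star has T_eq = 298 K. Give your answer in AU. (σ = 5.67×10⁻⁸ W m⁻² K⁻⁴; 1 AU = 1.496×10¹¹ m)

d ≈ 1.29 AU

From T_eq⁴ = L(1−A)/(16πσd²): d = √[L(1−A)/(16πσT_eq⁴)].
d = √[1.11×10²⁷ × 0.75 / (16π × 5.67×10⁻⁸ × (298)⁴)] = 1.92×10¹¹ m = 1.29 AU.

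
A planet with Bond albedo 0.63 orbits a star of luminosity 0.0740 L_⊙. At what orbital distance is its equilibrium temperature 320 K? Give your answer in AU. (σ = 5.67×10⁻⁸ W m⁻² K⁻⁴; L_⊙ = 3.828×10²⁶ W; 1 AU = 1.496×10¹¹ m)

L = 0.0740 × 3.828×10²⁶ = 2.83×10²⁵ W.
From T_eq⁴ = L(1−A)/(16πσd²): d = √[L(1−A)/(16πσT_eq⁴)].
d = √[2.83×10²⁵ × 0.37 / (16π × 5.67×10⁻⁸ × (320)⁴)] = 1.87×10¹⁰ m = 0.125 AU.

d ≈ 0.125 AU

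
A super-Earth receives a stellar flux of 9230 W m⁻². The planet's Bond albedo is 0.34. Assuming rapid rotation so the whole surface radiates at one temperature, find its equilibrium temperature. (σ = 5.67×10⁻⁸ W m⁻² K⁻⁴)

Energy balance: absorbed = emitted ⇒ πR²·S(1−A) = 4πR²·σT_eq⁴, so T_eq⁴ = S(1−A)/(4σ).
T_eq = [9230 × 0.66 / (4 × 5.67×10⁻⁸)]^(1/4) = (2.69×10¹⁰)^(1/4) = 405 K.

T_eq ≈ 405 K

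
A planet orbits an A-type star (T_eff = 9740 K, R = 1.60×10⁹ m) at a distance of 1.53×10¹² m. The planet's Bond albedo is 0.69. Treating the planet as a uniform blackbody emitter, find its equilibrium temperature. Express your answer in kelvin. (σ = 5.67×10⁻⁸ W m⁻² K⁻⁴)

L = 4πR_⋆²σT_⋆⁴ = 4π(1.60×10⁹)² × 5.67×10⁻⁸ × (9740)⁴ = 1.64×10²⁸ W.
S = L/(4πd²) = 558 W m⁻².
Energy balance: absorbed = emitted ⇒ πR²·S(1−A) = 4πR²·σT_eq⁴, so T_eq⁴ = S(1−A)/(4σ).
T_eq = [558 × 0.31 / (4 × 5.67×10⁻⁸)]^(1/4) = (7.63×10⁸)^(1/4) = 166 K.

T_eq ≈ 166 K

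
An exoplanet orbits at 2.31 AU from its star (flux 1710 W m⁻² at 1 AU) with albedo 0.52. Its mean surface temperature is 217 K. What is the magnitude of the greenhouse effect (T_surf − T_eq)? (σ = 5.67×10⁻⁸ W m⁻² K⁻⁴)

S = 1710/2.31² = 320.5 W m⁻².
T_eq = [S(1−A)/(4σ)]^(1/4) = [320.5×0.48/(4×5.67×10⁻⁸)]^(1/4) = 161.4 K.
ΔT = T_surf − T_eq = 217 − 161.4.

ΔT ≈ 55.6 K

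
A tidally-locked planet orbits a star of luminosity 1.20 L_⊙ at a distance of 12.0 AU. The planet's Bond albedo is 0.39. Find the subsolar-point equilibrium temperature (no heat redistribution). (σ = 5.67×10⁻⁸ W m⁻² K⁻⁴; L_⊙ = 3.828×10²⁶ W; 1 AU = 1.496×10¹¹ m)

T_ss ≈ 105 K

d = 12.0 AU = 1.80×10¹² m.
L = 1.20 × 3.828×10²⁶ = 4.59×10²⁶ W.
Flux: S = L/(4πd²) = 4.59×10²⁶/(4π×(1.80×10¹²)²) = 11.3 W m⁻².
At the subsolar point the surface absorbs S(1−A) and emits σT⁴ per unit area — no factor of 4, since only the local patch is in balance.
T = [11.3 × 0.61 / 5.67×10⁻⁸]^(1/4) = (1.22×10⁸)^(1/4) = 105 K.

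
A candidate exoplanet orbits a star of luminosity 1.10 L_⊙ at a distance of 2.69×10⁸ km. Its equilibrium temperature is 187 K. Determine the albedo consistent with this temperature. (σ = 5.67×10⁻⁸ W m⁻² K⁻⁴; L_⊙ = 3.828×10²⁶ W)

d = 2.69×10⁸ km = 2.69×10¹¹ m.
L = 1.10 × 3.828×10²⁶ = 4.21×10²⁶ W.
Flux: S = L/(4πd²) = 4.21×10²⁶/(4π×(2.69×10¹¹)²) = 463 W m⁻².
From T_eq⁴ = S(1−A)/(4σ): 1−A = 4σT_eq⁴/S.
1−A = 4 × 5.67×10⁻⁸ × (187)⁴ / 463 = 0.599.

A ≈ 0.40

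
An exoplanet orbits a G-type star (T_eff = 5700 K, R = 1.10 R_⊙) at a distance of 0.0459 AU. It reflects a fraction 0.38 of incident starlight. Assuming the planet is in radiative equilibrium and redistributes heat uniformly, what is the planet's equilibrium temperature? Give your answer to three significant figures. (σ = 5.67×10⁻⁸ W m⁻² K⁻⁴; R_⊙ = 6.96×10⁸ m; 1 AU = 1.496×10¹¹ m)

T_eq ≈ 1190 K

R_⋆ = 1.10 × 6.96×10⁸ = 7.66×10⁸ m.
d = 0.0459 AU = 6.87×10⁹ m.
L = 4πR_⋆²σT_⋆⁴ = 4π(7.66×10⁸)² × 5.67×10⁻⁸ × (5700)⁴ = 4.41×10²⁶ W.
S = L/(4πd²) = 7.44×10⁵ W m⁻².
Energy balance: absorbed = emitted ⇒ πR²·S(1−A) = 4πR²·σT_eq⁴, so T_eq⁴ = S(1−A)/(4σ).
T_eq = [7.44×10⁵ × 0.62 / (4 × 5.67×10⁻⁸)]^(1/4) = (2.03×10¹²)^(1/4) = 1190 K.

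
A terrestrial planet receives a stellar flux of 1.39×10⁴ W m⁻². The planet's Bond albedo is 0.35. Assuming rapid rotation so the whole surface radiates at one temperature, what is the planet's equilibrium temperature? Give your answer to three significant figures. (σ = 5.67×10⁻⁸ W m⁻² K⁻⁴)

Energy balance: absorbed = emitted ⇒ πR²·S(1−A) = 4πR²·σT_eq⁴, so T_eq⁴ = S(1−A)/(4σ).
T_eq = [1.39×10⁴ × 0.65 / (4 × 5.67×10⁻⁸)]^(1/4) = (3.98×10¹⁰)^(1/4) = 447 K.

T_eq ≈ 447 K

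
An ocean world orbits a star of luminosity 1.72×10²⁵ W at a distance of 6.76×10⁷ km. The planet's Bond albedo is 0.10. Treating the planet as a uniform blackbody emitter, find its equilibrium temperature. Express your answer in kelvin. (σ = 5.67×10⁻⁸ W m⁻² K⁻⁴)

d = 6.76×10⁷ km = 6.76×10¹⁰ m.
Flux: S = L/(4πd²) = 1.72×10²⁵/(4π×(6.76×10¹⁰)²) = 300 W m⁻².
Energy balance: absorbed = emitted ⇒ πR²·S(1−A) = 4πR²·σT_eq⁴, so T_eq⁴ = S(1−A)/(4σ).
T_eq = [300 × 0.90 / (4 × 5.67×10⁻⁸)]^(1/4) = (1.19×10⁹)^(1/4) = 186 K.

T_eq ≈ 186 K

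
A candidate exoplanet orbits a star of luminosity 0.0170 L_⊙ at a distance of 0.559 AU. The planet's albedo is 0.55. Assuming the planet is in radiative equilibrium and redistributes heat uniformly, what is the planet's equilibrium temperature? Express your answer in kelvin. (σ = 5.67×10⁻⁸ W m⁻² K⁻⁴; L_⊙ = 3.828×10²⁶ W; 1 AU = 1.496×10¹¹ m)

d = 0.559 AU = 8.36×10¹⁰ m.
L = 0.0170 × 3.828×10²⁶ = 6.51×10²⁴ W.
Flux: S = L/(4πd²) = 6.51×10²⁴/(4π×(8.36×10¹⁰)²) = 74.0 W m⁻².
Energy balance: absorbed = emitted ⇒ πR²·S(1−A) = 4πR²·σT_eq⁴, so T_eq⁴ = S(1−A)/(4σ).
T_eq = [74.0 × 0.45 / (4 × 5.67×10⁻⁸)]^(1/4) = (1.47×10⁸)^(1/4) = 110 K.

T_eq ≈ 110 K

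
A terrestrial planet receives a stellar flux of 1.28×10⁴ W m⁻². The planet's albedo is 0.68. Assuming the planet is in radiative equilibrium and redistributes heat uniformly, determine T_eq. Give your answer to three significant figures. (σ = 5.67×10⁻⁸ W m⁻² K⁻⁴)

Energy balance: absorbed = emitted ⇒ πR²·S(1−A) = 4πR²·σT_eq⁴, so T_eq⁴ = S(1−A)/(4σ).
T_eq = [1.28×10⁴ × 0.32 / (4 × 5.67×10⁻⁸)]^(1/4) = (1.81×10¹⁰)^(1/4) = 367 K.

T_eq ≈ 367 K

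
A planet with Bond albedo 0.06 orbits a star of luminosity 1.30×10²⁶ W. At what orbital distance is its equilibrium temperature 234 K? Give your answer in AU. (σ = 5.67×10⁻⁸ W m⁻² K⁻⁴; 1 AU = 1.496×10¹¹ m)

From T_eq⁴ = L(1−A)/(16πσd²): d = √[L(1−A)/(16πσT_eq⁴)].
d = √[1.30×10²⁶ × 0.94 / (16π × 5.67×10⁻⁸ × (234)⁴)] = 1.20×10¹¹ m = 0.799 AU.

d ≈ 0.799 AU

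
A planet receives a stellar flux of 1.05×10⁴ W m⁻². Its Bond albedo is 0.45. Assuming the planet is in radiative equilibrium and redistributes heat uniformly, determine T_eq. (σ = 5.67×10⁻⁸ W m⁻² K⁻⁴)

Energy balance: absorbed = emitted ⇒ πR²·S(1−A) = 4πR²·σT_eq⁴, so T_eq⁴ = S(1−A)/(4σ).
T_eq = [1.05×10⁴ × 0.55 / (4 × 5.67×10⁻⁸)]^(1/4) = (2.55×10¹⁰)^(1/4) = 399 K.

T_eq ≈ 399 K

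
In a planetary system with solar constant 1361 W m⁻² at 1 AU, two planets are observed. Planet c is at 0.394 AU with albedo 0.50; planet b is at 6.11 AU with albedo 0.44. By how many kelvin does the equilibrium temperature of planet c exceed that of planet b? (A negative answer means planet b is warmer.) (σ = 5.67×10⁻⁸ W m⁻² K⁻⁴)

T_eq = [S₀(1−A)/(4σd²)]^(1/4), so T ∝ (1−A)^(1/4) / √d.
T₁ = [1361×0.50/(4×5.67×10⁻⁸×0.394²)]^(1/4) = 372.86 K.
T₂ = [1361×0.56/(4×5.67×10⁻⁸×6.11²)]^(1/4) = 97.40 K.

ΔT ≈ 275.5 K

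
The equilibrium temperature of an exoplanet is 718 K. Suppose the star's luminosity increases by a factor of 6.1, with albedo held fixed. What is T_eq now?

T_eq ∝ L^(1/4) · d^(−1/2).
T′ = 718 × 6.1^(1/4) = 1130 K.

T_eq ≈ 1130 K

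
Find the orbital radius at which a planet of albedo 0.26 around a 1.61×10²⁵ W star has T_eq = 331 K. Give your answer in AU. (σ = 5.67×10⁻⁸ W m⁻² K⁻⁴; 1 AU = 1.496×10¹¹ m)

d ≈ 0.125 AU

From T_eq⁴ = L(1−A)/(16πσd²): d = √[L(1−A)/(16πσT_eq⁴)].
d = √[1.61×10²⁵ × 0.74 / (16π × 5.67×10⁻⁸ × (331)⁴)] = 1.87×10¹⁰ m = 0.125 AU.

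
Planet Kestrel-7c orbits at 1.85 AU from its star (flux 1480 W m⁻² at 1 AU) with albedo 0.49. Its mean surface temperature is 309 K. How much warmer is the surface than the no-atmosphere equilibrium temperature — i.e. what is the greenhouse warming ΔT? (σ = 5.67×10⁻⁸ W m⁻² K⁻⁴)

ΔT ≈ 132.4 K

S = 1480/1.85² = 432.4 W m⁻².
T_eq = [S(1−A)/(4σ)]^(1/4) = [432.4×0.51/(4×5.67×10⁻⁸)]^(1/4) = 176.6 K.
ΔT = T_surf − T_eq = 309 − 176.6.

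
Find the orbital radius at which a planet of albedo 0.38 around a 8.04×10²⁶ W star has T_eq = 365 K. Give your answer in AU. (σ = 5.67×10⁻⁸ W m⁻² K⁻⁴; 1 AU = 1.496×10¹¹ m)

d ≈ 0.664 AU

From T_eq⁴ = L(1−A)/(16πσd²): d = √[L(1−A)/(16πσT_eq⁴)].
d = √[8.04×10²⁶ × 0.62 / (16π × 5.67×10⁻⁸ × (365)⁴)] = 9.93×10¹⁰ m = 0.664 AU.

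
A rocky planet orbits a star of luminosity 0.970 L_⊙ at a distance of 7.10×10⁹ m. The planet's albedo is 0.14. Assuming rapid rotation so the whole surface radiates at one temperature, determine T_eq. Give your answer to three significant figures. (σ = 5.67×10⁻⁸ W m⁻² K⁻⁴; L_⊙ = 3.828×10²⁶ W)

L = 0.970 × 3.828×10²⁶ = 3.71×10²⁶ W.
Flux: S = L/(4πd²) = 3.71×10²⁶/(4π×(7.10×10⁹)²) = 5.86×10⁵ W m⁻².
Energy balance: absorbed = emitted ⇒ πR²·S(1−A) = 4πR²·σT_eq⁴, so T_eq⁴ = S(1−A)/(4σ).
T_eq = [5.86×10⁵ × 0.86 / (4 × 5.67×10⁻⁸)]^(1/4) = (2.22×10¹²)^(1/4) = 1220 K.

T_eq ≈ 1220 K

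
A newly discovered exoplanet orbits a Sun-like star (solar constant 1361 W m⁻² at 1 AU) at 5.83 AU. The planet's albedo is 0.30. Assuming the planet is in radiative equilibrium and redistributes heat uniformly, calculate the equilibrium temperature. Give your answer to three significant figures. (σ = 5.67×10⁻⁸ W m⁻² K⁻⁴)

T_eq ≈ 105 K

Flux at 5.83 AU: S = 1361/5.83² = 40.0 W m⁻².
Energy balance: absorbed = emitted ⇒ πR²·S(1−A) = 4πR²·σT_eq⁴, so T_eq⁴ = S(1−A)/(4σ).
T_eq = [40.0 × 0.70 / (4 × 5.67×10⁻⁸)]^(1/4) = (1.24×10⁸)^(1/4) = 105 K.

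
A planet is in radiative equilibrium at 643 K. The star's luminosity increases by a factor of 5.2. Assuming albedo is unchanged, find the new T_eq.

T_eq ≈ 971 K

T_eq ∝ L^(1/4) · d^(−1/2).
T′ = 643 × 5.2^(1/4) = 971 K.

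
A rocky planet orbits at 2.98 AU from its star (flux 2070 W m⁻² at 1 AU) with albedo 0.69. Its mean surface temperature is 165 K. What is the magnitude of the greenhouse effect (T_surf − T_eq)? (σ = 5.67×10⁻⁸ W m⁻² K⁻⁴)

ΔT ≈ 31.4 K

S = 2070/2.98² = 233.1 W m⁻².
T_eq = [S(1−A)/(4σ)]^(1/4) = [233.1×0.31/(4×5.67×10⁻⁸)]^(1/4) = 133.6 K.
ΔT = T_surf − T_eq = 165 − 133.6.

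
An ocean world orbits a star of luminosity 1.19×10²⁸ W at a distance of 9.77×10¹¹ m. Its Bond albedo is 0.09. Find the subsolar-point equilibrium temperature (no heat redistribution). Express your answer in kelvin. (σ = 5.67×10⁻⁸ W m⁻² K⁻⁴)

Flux: S = L/(4πd²) = 1.19×10²⁸/(4π×(9.77×10¹¹)²) = 992 W m⁻².
At the subsolar point the surface absorbs S(1−A) and emits σT⁴ per unit area — no factor of 4, since only the local patch is in balance.
T = [992 × 0.91 / 5.67×10⁻⁸]^(1/4) = (1.59×10¹⁰)^(1/4) = 355 K.

T_ss ≈ 355 K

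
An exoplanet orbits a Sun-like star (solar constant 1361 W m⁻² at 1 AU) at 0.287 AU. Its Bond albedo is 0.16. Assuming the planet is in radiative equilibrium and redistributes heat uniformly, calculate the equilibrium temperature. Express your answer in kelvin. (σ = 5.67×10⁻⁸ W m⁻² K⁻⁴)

T_eq ≈ 497 K

Flux at 0.287 AU: S = 1361/0.287² = 1.65×10⁴ W m⁻².
Energy balance: absorbed = emitted ⇒ πR²·S(1−A) = 4πR²·σT_eq⁴, so T_eq⁴ = S(1−A)/(4σ).
T_eq = [1.65×10⁴ × 0.84 / (4 × 5.67×10⁻⁸)]^(1/4) = (6.12×10¹⁰)^(1/4) = 497 K.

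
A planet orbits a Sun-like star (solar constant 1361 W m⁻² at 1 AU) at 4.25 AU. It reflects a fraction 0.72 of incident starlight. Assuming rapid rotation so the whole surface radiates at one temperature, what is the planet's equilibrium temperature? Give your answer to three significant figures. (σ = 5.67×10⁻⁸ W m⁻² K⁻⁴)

T_eq ≈ 98.2 K

Flux at 4.25 AU: S = 1361/4.25² = 75.3 W m⁻².
Energy balance: absorbed = emitted ⇒ πR²·S(1−A) = 4πR²·σT_eq⁴, so T_eq⁴ = S(1−A)/(4σ).
T_eq = [75.3 × 0.28 / (4 × 5.67×10⁻⁸)]^(1/4) = (9.30×10⁷)^(1/4) = 98.2 K.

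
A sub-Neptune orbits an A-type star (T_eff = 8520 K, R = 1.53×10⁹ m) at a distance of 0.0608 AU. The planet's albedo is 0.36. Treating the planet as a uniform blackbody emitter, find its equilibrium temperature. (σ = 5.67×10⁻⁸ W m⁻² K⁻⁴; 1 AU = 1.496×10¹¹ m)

T_eq ≈ 2210 K

d = 0.0608 AU = 9.10×10⁹ m.
L = 4πR_⋆²σT_⋆⁴ = 4π(1.53×10⁹)² × 5.67×10⁻⁸ × (8520)⁴ = 8.79×10²⁷ W.
S = L/(4πd²) = 8.45×10⁶ W m⁻².
Energy balance: absorbed = emitted ⇒ πR²·S(1−A) = 4πR²·σT_eq⁴, so T_eq⁴ = S(1−A)/(4σ).
T_eq = [8.45×10⁶ × 0.64 / (4 × 5.67×10⁻⁸)]^(1/4) = (2.39×10¹³)^(1/4) = 2210 K.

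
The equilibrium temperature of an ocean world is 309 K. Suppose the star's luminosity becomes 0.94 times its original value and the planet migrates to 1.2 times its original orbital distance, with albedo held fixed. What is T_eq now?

T_eq ≈ 278 K

T_eq ∝ L^(1/4) · d^(−1/2).
T′ = 309 × 0.94^(1/4) / 1.2^(1/2) = 278 K.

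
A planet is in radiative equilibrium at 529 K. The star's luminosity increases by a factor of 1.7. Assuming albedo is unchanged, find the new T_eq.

T_eq ≈ 604 K

T_eq ∝ L^(1/4) · d^(−1/2).
T′ = 529 × 1.7^(1/4) = 604 K.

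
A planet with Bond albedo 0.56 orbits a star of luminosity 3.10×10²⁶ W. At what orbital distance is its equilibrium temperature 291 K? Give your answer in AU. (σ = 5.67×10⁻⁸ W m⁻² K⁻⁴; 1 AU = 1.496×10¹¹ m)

d ≈ 0.546 AU

From T_eq⁴ = L(1−A)/(16πσd²): d = √[L(1−A)/(16πσT_eq⁴)].
d = √[3.10×10²⁶ × 0.44 / (16π × 5.67×10⁻⁸ × (291)⁴)] = 8.17×10¹⁰ m = 0.546 AU.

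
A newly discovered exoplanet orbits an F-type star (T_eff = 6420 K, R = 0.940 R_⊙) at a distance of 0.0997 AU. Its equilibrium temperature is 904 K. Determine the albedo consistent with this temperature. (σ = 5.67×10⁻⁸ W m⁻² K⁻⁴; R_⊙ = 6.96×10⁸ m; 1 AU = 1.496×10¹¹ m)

R_⋆ = 0.940 × 6.96×10⁸ = 6.54×10⁸ m.
d = 0.0997 AU = 1.49×10¹⁰ m.
L = 4πR_⋆²σT_⋆⁴ = 4π(6.54×10⁸)² × 5.67×10⁻⁸ × (6420)⁴ = 5.18×10²⁶ W.
S = L/(4πd²) = 1.85×10⁵ W m⁻².
From T_eq⁴ = S(1−A)/(4σ): 1−A = 4σT_eq⁴/S.
1−A = 4 × 5.67×10⁻⁸ × (904)⁴ / 1.85×10⁵ = 0.817.

A ≈ 0.18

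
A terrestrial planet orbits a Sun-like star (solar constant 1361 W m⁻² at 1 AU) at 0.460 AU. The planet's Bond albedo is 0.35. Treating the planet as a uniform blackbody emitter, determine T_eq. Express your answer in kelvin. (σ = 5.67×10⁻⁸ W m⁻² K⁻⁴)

T_eq ≈ 368 K

Flux at 0.460 AU: S = 1361/0.460² = 6430 W m⁻².
Energy balance: absorbed = emitted ⇒ πR²·S(1−A) = 4πR²·σT_eq⁴, so T_eq⁴ = S(1−A)/(4σ).
T_eq = [6430 × 0.65 / (4 × 5.67×10⁻⁸)]^(1/4) = (1.84×10¹⁰)^(1/4) = 368 K.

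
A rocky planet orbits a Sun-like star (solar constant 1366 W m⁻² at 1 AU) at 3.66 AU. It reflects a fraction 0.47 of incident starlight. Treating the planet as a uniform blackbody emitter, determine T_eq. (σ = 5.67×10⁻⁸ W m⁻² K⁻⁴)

T_eq ≈ 124 K

Flux at 3.66 AU: S = 1366/3.66² = 102 W m⁻².
Energy balance: absorbed = emitted ⇒ πR²·S(1−A) = 4πR²·σT_eq⁴, so T_eq⁴ = S(1−A)/(4σ).
T_eq = [102 × 0.53 / (4 × 5.67×10⁻⁸)]^(1/4) = (2.38×10⁸)^(1/4) = 124 K.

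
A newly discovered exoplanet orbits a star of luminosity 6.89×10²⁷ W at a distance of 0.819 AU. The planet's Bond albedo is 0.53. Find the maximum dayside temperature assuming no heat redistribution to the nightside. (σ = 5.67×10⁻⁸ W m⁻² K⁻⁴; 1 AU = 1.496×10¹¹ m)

d = 0.819 AU = 1.23×10¹¹ m.
Flux: S = L/(4πd²) = 6.89×10²⁷/(4π×(1.23×10¹¹)²) = 3.65×10⁴ W m⁻².
With no redistribution each surface element balances locally: S(1−A) = σT⁴.
T = [3.65×10⁴ × 0.47 / 5.67×10⁻⁸]^(1/4) = (3.03×10¹¹)^(1/4) = 742 K.

T_ss ≈ 742 K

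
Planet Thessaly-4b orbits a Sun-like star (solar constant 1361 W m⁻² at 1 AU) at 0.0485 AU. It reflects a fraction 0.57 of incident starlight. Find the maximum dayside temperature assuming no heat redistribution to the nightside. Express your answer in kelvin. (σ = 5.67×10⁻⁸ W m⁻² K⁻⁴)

Flux at 0.0485 AU: S = 1361/0.0485² = 5.79×10⁵ W m⁻².
With no redistribution each surface element balances locally: S(1−A) = σT⁴.
T = [5.79×10⁵ × 0.43 / 5.67×10⁻⁸]^(1/4) = (4.39×10¹²)^(1/4) = 1450 K.

T_ss ≈ 1450 K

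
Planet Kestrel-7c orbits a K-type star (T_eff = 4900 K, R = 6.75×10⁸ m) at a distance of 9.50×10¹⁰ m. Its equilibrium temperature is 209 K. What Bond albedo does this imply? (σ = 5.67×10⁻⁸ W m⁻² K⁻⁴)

L = 4πR_⋆²σT_⋆⁴ = 4π(6.75×10⁸)² × 5.67×10⁻⁸ × (4900)⁴ = 1.87×10²⁶ W.
S = L/(4πd²) = 1650 W m⁻².
From T_eq⁴ = S(1−A)/(4σ): 1−A = 4σT_eq⁴/S.
1−A = 4 × 5.67×10⁻⁸ × (209)⁴ / 1650 = 0.262.

A ≈ 0.74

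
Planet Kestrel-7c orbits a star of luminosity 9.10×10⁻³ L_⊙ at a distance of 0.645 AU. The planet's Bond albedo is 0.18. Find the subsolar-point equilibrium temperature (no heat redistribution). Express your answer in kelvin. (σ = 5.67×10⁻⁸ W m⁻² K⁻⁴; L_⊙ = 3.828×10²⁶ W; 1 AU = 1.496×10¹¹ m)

d = 0.645 AU = 9.65×10¹⁰ m.
L = 9.10×10⁻³ × 3.828×10²⁶ = 3.48×10²⁴ W.
Flux: S = L/(4πd²) = 3.48×10²⁴/(4π×(9.65×10¹⁰)²) = 29.8 W m⁻².
At the subsolar point the surface absorbs S(1−A) and emits σT⁴ per unit area — no factor of 4, since only the local patch is in balance.
T = [29.8 × 0.82 / 5.67×10⁻⁸]^(1/4) = (4.31×10⁸)^(1/4) = 144 K.

T_ss ≈ 144 K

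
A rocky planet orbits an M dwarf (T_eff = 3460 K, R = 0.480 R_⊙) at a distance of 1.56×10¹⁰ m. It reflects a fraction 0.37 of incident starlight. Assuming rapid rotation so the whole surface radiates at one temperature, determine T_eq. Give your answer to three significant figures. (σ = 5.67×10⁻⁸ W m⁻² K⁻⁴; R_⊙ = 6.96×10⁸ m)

T_eq ≈ 319 K

R_⋆ = 0.480 × 6.96×10⁸ = 3.34×10⁸ m.
L = 4πR_⋆²σT_⋆⁴ = 4π(3.34×10⁸)² × 5.67×10⁻⁸ × (3460)⁴ = 1.14×10²⁵ W.
S = L/(4πd²) = 3730 W m⁻².
Energy balance: absorbed = emitted ⇒ πR²·S(1−A) = 4πR²·σT_eq⁴, so T_eq⁴ = S(1−A)/(4σ).
T_eq = [3730 × 0.63 / (4 × 5.67×10⁻⁸)]^(1/4) = (1.04×10¹⁰)^(1/4) = 319 K.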